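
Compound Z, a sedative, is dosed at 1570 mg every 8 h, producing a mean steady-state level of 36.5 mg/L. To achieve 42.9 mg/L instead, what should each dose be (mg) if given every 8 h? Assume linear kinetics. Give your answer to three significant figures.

With linear kinetics, Css is proportional to dose rate (D/τ) at fixed clearance.
D₂ = D₁ × (Css,target / Css,current) = 1570 × 42.9/36.5 = 1845 mg

1850 mg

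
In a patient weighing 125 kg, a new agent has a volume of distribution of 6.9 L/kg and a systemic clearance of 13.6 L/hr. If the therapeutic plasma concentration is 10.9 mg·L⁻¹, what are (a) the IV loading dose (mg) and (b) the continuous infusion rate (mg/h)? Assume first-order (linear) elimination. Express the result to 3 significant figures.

Vd(total) = 125 kg × 6.9 L/kg = 862.5 L
Loading: fill Vd to C_target → 862.5 L × 10.9 mg/L = 9401 mg
Maintenance: replace elimination → rate = CL × Css = 13.60 × 10.9 = 148.2 mg/h

(a) 9400 mg; (b) 148 mg/h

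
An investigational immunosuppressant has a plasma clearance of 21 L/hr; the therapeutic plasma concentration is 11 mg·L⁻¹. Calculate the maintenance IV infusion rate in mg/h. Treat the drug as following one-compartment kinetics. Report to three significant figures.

231 mg/h

Rate = CL × Css = 21.00 × 11 = 231.0 mg/h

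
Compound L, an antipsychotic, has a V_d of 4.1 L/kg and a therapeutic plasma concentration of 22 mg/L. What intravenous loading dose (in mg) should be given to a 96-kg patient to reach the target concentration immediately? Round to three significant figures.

Vd(total) = 96 kg × 4.1 L/kg = 393.6 L
LD = Vd × C = 393.6 × 22.00 = 8659 mg

8660 mg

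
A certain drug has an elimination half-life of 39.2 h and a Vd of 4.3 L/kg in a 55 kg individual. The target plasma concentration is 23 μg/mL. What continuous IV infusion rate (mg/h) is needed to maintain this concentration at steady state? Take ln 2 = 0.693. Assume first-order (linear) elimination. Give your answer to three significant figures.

Vd = 4.3 L/kg × 55 kg = 236.5 L
CL = ln 2 · Vd / t½ = 0.693 × 236.5 / 39.2 = 4.181 L/h
Infusion rate = CL × Css = 4.181 × 23 = 96.16 mg/h

96.2 mg/h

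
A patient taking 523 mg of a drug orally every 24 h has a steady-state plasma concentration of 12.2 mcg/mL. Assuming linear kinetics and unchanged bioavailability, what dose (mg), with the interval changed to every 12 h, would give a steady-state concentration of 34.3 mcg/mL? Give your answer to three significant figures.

735 mg

With linear kinetics, Css is proportional to dose rate (D/τ) at fixed clearance.
D₂ = D₁ × (Css,target / Css,current) × (τ₂/τ₁) = 523 × (34.3/12.2) × (12/24) = 735.2 mg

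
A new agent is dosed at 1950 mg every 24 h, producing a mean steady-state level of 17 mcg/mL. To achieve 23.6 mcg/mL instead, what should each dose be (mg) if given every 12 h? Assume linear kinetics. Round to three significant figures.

1350 mg

With linear kinetics, Css is proportional to dose rate (D/τ) at fixed clearance.
D₂ = D₁ × (Css,target / Css,current) × (τ₂/τ₁) = 1950 × (23.6/17) × (12/24) = 1354 mg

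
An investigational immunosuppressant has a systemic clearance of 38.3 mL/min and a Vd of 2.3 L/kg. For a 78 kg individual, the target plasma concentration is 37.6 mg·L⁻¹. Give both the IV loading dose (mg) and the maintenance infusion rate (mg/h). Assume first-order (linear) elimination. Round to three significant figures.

(a) 6750 mg; (b) 86.4 mg/h

Vd(total) = 78 kg × 2.3 L/kg = 179.4 L
Loading dose = Vd × C = 179.4 × 37.6 = 6745 mg
CL = 38.3 mL/min = 38.3 × 0.06 = 2.298 L/h
Maintenance: replace elimination → rate = CL × Css = 2.298 × 37.6 = 86.40 mg/h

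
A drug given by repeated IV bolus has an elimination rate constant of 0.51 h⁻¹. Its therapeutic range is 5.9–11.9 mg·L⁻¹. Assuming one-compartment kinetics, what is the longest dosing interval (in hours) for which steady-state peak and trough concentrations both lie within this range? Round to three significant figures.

Between IV bolus doses, concentration decays as C = C₀·e^(−kτ), so C_peak/C_trough = e^(kτ).
τ_max = ln(C_peak/C_trough) / k = ln(11.9/5.9) / 0.5100 = 0.7016 / 0.5100 = 1.376 h

1.38 h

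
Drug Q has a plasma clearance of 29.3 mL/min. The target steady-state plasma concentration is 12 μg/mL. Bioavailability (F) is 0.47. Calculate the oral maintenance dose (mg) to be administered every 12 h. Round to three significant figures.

539 mg

Convert clearance: 29.3 mL/min × 60 min/h ÷ 1000 mL/L = 1.758 L/h
At steady state, dose per interval replaces the amount cleared in that interval: F·D/τ = CL·Css.
D = CL × Css × τ / F = 1.758 × 12 × 12 / 0.47 = 538.6 mg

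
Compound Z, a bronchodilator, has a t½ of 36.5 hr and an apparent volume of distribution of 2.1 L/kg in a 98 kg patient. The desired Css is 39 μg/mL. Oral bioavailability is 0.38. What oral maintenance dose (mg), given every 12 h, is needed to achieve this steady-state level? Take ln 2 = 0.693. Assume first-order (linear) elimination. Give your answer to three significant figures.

Total Vd = 2.1 × 98 = 205.8 L
CL = 0.693 × Vd / t½ = 0.693 × 205.8 / 36.5 = 3.907 L/h
D = CL × Css × τ / F = 3.907 × 39 × 12 / 0.38 = 4812 mg

4810 mg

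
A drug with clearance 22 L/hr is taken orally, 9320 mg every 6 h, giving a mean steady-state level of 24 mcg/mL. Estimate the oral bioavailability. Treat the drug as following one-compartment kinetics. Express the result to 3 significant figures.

F·D/τ = CL·Css at steady state → F = CL·Css·τ / D.
F = 22 × 24 × 6 / 9320 = 0.340

0.340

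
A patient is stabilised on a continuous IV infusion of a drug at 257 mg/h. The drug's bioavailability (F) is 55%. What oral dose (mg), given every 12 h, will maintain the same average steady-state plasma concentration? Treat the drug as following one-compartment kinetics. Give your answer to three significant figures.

To maintain the same Css, the systemic dosing rate must be unchanged: F·D/τ = infusion rate.
D = rate × τ / F = 257 × 12 / 0.55 = 5607 mg

5610 mg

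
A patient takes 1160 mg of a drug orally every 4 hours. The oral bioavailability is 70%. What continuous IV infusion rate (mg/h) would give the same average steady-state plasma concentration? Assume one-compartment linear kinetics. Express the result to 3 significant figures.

Equivalent systemic input: infusion rate = F·D/τ.
Rate = 0.7 × 1160 / 4 = 203.0 mg/h

203 mg/h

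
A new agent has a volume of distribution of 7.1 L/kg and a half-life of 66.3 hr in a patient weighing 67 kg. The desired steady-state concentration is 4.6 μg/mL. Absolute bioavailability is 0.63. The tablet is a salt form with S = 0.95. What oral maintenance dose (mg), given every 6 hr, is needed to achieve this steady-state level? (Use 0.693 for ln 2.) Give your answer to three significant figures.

Vd = 7.1 L/kg × 67 kg = 475.7 L
k = 0.693/66.3 = 0.01045 h⁻¹, so CL = k·Vd = 0.01045 × 475.7 = 4.971 L/h
D = CL × Css × τ / F / S = 4.971 × 4.6 × 6 / 0.63 / 0.95 = 229.2 mg

229 mg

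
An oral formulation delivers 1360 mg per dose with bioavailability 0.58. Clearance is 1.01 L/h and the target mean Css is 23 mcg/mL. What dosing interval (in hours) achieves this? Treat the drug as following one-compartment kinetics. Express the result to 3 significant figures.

F·D/τ = CL·Css → τ = F·D / (CL·Css).
τ = 0.58 × 1360 / (1.01 × 23) = 33.96 h

34.0 h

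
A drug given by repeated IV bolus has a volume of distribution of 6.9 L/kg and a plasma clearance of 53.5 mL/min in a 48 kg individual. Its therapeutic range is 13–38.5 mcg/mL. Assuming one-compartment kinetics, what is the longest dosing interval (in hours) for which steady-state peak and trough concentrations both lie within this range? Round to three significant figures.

Vd = 6.9 L/kg × 48 kg = 331.2 L
CL = 53.5 mL/min × 60/1000 = 3.210 L/h
k = CL / Vd = 3.210 / 331.2 = 0.009692 h⁻¹
Between IV bolus doses, concentration decays as C = C₀·e^(−kτ), so C_peak/C_trough = e^(kτ).
τ_max = ln(C_peak/C_trough) / k = ln(38.5/13) / 0.009692 = 1.086 / 0.009692 = 112.1 h

112 h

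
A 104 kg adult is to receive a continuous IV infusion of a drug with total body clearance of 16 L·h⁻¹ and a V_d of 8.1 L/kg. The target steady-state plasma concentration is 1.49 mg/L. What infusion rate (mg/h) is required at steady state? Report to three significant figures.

At steady state, infusion rate equals elimination rate: rate in = CL × Css.
Infusion rate = CL · Css = 16.00 L/h × 1.49 mg/L = 23.84 mg/h

23.8 mg/h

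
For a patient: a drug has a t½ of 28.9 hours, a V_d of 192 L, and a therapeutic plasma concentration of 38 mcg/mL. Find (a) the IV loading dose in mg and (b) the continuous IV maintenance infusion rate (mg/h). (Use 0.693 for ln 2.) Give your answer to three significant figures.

(a) 7300 mg; (b) 175 mg/h

LD = Vd × C = 192.0 × 38 = 7296 mg
CL = 0.693 × Vd / t½ = 0.693 × 192.0 / 28.9 = 4.604 L/h
Infusion rate = CL × Css = 4.604 × 38 = 175.0 mg/h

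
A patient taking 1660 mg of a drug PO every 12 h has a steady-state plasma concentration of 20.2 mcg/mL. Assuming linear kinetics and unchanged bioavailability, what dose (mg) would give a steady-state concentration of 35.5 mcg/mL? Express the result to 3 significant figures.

For first-order elimination, Css ∝ F·D/(CL·τ); F and CL are unchanged, so Css ∝ D/τ.
D₂ = D₁ × (Css,target / Css,current) = 1660 × 35.5/20.2 = 2917 mg

2920 mg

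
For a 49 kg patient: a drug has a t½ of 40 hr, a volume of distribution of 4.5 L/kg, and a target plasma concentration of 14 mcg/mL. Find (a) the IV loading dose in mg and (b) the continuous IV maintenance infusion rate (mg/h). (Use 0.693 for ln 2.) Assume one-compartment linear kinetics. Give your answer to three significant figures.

Vd = 4.5 L/kg × 49 kg = 220.5 L
LD = Vd × C = 220.5 × 14 = 3087 mg
CL = 0.693 × Vd / t½ = 0.693 × 220.5 / 40 = 3.820 L/h
Infusion rate = CL × Css = 3.820 × 14 = 53.48 mg/h

(a) 3090 mg; (b) 53.5 mg/h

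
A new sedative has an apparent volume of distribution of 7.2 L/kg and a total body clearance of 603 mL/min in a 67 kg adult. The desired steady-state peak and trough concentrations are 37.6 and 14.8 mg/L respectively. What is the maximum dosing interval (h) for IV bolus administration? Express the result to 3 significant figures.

Total Vd = 7.2 × 67 = 482.4 L
CL = 603 mL/min × 60/1000 = 36.18 L/h
k = CL / Vd = 36.18 / 482.4 = 0.07500 h⁻¹
Between IV bolus doses, concentration decays as C = C₀·e^(−kτ), so C_peak/C_trough = e^(kτ).
τ_max = ln(C_peak/C_trough) / k = ln(37.6/14.8) / 0.07500 = 0.9324 / 0.07500 = 12.43 h

12.4 h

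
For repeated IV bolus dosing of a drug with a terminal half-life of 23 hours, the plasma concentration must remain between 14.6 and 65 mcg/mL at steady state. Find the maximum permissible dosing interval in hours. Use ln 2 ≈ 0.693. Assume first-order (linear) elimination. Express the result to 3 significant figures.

k = 0.693 / t½ = 0.693 / 23 = 0.03013 h⁻¹
Between IV bolus doses, concentration decays as C = C₀·e^(−kτ), so C_peak/C_trough = e^(kτ).
τ_max = ln(C_peak/C_trough) / k = ln(65/14.6) / 0.03013 = 1.493 / 0.03013 = 49.55 h

49.6 h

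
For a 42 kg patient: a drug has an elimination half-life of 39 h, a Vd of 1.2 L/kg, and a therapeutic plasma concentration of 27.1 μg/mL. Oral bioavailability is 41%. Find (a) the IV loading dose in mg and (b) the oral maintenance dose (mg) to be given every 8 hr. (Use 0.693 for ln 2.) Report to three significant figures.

Vd = 1.2 L/kg × 42 kg = 50.40 L
LD = Vd × C = 50.40 × 27.1 = 1366 mg
CL = 0.693 × Vd / t½ = 0.693 × 50.40 / 39 = 0.8956 L/h
D = CL × Css × τ / F = 0.8956 × 27.1 × 8 / 0.41 = 473.6 mg

(a) 1370 mg; (b) 474 mg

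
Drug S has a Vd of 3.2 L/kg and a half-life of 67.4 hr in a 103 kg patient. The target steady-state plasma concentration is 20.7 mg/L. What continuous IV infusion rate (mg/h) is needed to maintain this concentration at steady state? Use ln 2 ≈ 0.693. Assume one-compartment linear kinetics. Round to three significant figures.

Vd(total) = 103 kg × 3.2 L/kg = 329.6 L
CL = ln 2 · Vd / t½ = 0.693 × 329.6 / 67.4 = 3.389 L/h
Infusion rate = CL × Css = 3.389 × 20.7 = 70.15 mg/h

70.2 mg/h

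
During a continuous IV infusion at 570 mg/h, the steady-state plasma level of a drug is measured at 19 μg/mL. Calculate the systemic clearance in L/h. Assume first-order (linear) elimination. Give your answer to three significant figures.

30.0 L/h

At steady state, infusion rate = CL × Css, so CL = rate / Css.
CL = 570 / 19 = 30.00 L/h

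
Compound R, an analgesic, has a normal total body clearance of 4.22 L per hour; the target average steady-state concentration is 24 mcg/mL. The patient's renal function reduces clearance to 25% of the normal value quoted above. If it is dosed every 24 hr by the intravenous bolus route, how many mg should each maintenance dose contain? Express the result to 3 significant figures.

608 mg

Patient clearance = 0.25 × 4.220 = 1.055 L/h
At steady state, dose per interval replaces the amount cleared in that interval: D/τ = CL·Css.
D = CL × Css × τ = 1.055 × 24 × 24 = 607.7 mg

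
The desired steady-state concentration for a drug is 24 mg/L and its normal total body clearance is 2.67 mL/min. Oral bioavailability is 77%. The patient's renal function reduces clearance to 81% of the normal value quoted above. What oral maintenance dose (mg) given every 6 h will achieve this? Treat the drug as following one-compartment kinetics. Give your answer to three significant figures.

24.3 mg

CL = 2.67 mL/min × 60/1000 = 0.1602 L/h
Patient clearance = 0.81 × 0.1602 = 0.1298 L/h
D = CL × Css × τ / F = 0.1298 × 24 × 6 / 0.77 = 24.27 mg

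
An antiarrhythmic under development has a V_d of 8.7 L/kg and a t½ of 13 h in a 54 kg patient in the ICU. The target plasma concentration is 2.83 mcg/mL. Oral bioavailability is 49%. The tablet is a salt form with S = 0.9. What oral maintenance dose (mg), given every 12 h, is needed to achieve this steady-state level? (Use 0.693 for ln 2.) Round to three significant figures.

Vd = 8.7 L/kg × 54 kg = 469.8 L
k = 0.693/13 = 0.05331 h⁻¹, so CL = k·Vd = 0.05331 × 469.8 = 25.05 L/h
D = CL × Css × τ / F / S = 25.05 × 2.83 × 12 / 0.49 / 0.9 = 1929 mg

1930 mg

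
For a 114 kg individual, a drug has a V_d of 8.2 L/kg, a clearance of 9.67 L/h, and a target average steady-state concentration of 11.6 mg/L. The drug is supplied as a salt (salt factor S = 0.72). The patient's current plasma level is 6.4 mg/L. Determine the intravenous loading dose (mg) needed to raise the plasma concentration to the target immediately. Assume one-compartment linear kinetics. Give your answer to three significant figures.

6750 mg

Vd = 8.2 L/kg × 114 kg = 934.8 L
Concentration deficit ΔC = 11.6 − 6.4 = 5.200 mg/L
LD = Vd × ΔC / S = 934.8 × 5.200 / 0.72 = 6751 mg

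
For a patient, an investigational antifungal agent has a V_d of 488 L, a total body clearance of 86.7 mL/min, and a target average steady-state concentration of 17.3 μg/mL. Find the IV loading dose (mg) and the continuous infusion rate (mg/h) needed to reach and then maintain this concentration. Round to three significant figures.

Loading: fill Vd to C_target → 488.0 L × 17.3 mg/L = 8442 mg
CL = 86.7 mL/min × 60/1000 = 5.202 L/h
Maintenance infusion rate = CL × Css = 5.202 × 17.3 = 89.99 mg/h

(a) 8440 mg; (b) 90.0 mg/h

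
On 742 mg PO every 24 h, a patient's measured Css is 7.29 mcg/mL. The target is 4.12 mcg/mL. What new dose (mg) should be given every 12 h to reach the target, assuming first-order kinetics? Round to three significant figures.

210 mg

For first-order elimination, Css ∝ F·D/(CL·τ); F and CL are unchanged, so Css ∝ D/τ.
D₂ = D₁ × (Css,target / Css,current) × (τ₂/τ₁) = 742 × (4.12/7.29) × (12/24) = 209.7 mg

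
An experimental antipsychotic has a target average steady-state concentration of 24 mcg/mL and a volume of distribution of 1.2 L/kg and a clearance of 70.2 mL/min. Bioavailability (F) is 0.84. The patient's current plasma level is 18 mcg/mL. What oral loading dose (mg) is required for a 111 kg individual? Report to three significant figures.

951 mg

Vd = 1.2 L/kg × 111 kg = 133.2 L
Concentration deficit ΔC = 24 − 18 = 6.000 mg/L
LD = Vd × ΔC / F = 133.2 × 6.000 / 0.84 = 951.4 mg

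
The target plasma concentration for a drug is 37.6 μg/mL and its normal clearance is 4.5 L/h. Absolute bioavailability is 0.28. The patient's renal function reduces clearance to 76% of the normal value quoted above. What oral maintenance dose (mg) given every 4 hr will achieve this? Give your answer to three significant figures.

1840 mg

Patient clearance = 0.76 × 4.500 = 3.420 L/h
D = CL × Css × τ / F = 3.420 × 37.6 × 4 / 0.28 = 1837 mg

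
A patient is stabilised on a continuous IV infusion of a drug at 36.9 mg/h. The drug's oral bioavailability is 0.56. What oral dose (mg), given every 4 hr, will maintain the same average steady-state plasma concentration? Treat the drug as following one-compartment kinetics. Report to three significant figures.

To maintain the same Css, the systemic dosing rate must be unchanged: F·D/τ = infusion rate.
D = rate × τ / F = 36.9 × 4 / 0.56 = 263.6 mg

264 mg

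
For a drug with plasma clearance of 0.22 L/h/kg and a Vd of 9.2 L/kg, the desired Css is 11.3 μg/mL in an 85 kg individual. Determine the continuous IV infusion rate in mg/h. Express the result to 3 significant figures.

CL = 0.22 L/h/kg × 85 kg = 18.70 L/h
Maintenance depends on clearance, not Vd — rate in must match rate out.
Infusion rate = CL · Css = 18.70 L/h × 11.3 mg/L = 211.3 mg/h

211 mg/h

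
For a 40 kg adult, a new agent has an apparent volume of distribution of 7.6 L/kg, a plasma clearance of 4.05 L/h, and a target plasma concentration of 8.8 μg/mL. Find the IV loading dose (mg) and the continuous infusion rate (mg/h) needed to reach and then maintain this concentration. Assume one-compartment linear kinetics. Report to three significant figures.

(a) 2680 mg; (b) 35.6 mg/h

Vd(total) = 40 kg × 7.6 L/kg = 304.0 L
LD = Vd · C_target = 304.0 × 8.8 = 2675 mg
Infusion rate = 4.050 L/h × 8.8 mg/L = 35.64 mg/h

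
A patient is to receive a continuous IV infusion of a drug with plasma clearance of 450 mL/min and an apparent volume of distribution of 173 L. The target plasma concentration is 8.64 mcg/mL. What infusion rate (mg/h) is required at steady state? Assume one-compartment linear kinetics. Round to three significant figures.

233 mg/h

CL = 450 mL/min = 450 × 0.06 = 27.00 L/h
Vd does not affect the maintenance rate; only clearance governs steady-state input.
R₀ = 27.00 × 8.64 = 233.3 mg/h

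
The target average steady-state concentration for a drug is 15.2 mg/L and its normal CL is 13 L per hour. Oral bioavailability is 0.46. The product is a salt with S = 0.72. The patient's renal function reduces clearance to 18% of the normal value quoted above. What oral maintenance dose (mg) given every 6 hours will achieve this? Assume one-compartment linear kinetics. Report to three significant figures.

Patient clearance = 0.18 × 13.00 = 2.340 L/h
At steady state, dose per interval replaces the amount cleared in that interval: F·S·D/τ = CL·Css.
D = CL × Css × τ / F / S = 2.340 × 15.2 × 6 / 0.46 / 0.72 = 644.3 mg

644 mg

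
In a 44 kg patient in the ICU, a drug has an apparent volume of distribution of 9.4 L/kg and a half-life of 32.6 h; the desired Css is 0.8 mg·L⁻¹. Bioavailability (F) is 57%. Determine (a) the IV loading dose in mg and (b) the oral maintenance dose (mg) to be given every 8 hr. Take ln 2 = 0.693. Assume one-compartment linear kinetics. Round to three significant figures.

Vd(total) = 44 kg × 9.4 L/kg = 413.6 L
LD = Vd × C = 413.6 × 0.8 = 330.9 mg
CL = 0.693 × Vd / t½ = 0.693 × 413.6 / 32.6 = 8.792 L/h
D = CL × Css × τ / F = 8.792 × 0.8 × 8 / 0.57 = 98.72 mg

(a) 331 mg; (b) 98.7 mg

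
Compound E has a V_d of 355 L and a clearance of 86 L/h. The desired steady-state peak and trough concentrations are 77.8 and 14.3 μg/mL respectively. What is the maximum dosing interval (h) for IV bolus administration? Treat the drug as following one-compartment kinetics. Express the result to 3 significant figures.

6.99 h

k = CL / Vd = 86.00 / 355.0 = 0.2423 h⁻¹
Between IV bolus doses, concentration decays as C = C₀·e^(−kτ), so C_peak/C_trough = e^(kτ).
τ_max = ln(C_peak/C_trough) / k = ln(77.8/14.3) / 0.2423 = 1.694 / 0.2423 = 6.991 h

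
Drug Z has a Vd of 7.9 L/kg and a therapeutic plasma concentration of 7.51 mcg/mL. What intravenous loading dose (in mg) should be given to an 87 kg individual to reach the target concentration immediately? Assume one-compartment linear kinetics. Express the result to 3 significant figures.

5160 mg

Vd(total) = 87 kg × 7.9 L/kg = 687.3 L
The loading dose fills Vd to the target concentration.
LD = Vd × C = 687.3 × 7.510 = 5162 mg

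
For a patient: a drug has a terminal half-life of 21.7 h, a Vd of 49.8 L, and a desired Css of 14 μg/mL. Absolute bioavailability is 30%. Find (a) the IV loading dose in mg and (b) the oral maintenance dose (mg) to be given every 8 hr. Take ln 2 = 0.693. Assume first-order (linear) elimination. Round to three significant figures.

(a) 697 mg; (b) 594 mg

LD = Vd × C = 49.80 × 14 = 697.2 mg
CL = 0.693 × Vd / t½ = 0.693 × 49.80 / 21.7 = 1.590 L/h
D = CL × Css × τ / F = 1.590 × 14 × 8 / 0.3 = 593.6 mg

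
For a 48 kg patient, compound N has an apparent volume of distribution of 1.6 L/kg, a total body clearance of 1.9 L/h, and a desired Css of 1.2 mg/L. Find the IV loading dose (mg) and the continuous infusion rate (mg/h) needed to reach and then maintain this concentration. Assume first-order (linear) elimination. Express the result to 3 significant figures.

Vd(total) = 48 kg × 1.6 L/kg = 76.80 L
Loading: fill Vd to C_target → 76.80 L × 1.2 mg/L = 92.16 mg
Maintenance infusion rate = CL × Css = 1.900 × 1.2 = 2.280 mg/h

(a) 92.2 mg; (b) 2.28 mg/h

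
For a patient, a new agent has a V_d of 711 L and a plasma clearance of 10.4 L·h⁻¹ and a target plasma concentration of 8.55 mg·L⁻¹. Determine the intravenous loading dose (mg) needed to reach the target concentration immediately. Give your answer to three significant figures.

6080 mg

LD = Vd × C = 711.0 × 8.550 = 6079 mg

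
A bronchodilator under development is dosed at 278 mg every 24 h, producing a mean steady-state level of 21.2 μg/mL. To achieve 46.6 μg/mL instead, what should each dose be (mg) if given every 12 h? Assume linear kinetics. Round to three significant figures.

For first-order elimination, Css ∝ F·D/(CL·τ); F and CL are unchanged, so Css ∝ D/τ.
D₂ = D₁ × (Css,target / Css,current) × (τ₂/τ₁) = 278 × (46.6/21.2) × (12/24) = 305.5 mg

306 mg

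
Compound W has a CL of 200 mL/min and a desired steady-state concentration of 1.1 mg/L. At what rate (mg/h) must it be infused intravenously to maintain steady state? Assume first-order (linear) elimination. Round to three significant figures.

Convert clearance: 200 mL/min × 60 min/h ÷ 1000 mL/L = 12.00 L/h
At steady state, infusion rate equals elimination rate: rate in = CL × Css.
R₀ = 12.00 × 1.1 = 13.20 mg/h

13.2 mg/h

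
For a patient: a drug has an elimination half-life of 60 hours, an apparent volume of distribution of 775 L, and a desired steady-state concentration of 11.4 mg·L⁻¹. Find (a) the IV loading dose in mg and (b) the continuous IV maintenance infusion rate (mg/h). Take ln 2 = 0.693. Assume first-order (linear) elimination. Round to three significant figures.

(a) 8840 mg; (b) 102 mg/h

LD = Vd × C = 775.0 × 11.4 = 8835 mg
CL = 0.693 × Vd / t½ = 0.693 × 775.0 / 60 = 8.951 L/h
Infusion rate = CL × Css = 8.951 × 11.4 = 102.0 mg/h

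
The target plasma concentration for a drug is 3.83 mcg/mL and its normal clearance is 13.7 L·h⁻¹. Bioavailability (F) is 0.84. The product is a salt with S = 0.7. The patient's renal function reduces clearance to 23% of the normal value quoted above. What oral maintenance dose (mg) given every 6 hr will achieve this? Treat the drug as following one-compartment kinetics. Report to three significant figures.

123 mg

Patient clearance = 0.23 × 13.70 = 3.151 L/h
At steady state, dose per interval replaces the amount cleared in that interval: F·S·D/τ = CL·Css.
D = CL × Css × τ / F / S = 3.151 × 3.83 × 6 / 0.84 / 0.7 = 123.1 mg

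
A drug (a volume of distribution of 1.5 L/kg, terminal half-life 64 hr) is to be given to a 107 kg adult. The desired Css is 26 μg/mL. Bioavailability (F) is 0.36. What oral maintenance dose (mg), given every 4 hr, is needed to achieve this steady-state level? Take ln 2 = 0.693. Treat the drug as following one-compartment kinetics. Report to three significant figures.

Vd(total) = 107 kg × 1.5 L/kg = 160.5 L
CL = ln 2 · Vd / t½ = 0.693 × 160.5 / 64 = 1.738 L/h
D = CL × Css × τ / F = 1.738 × 26 × 4 / 0.36 = 502.1 mg

502 mg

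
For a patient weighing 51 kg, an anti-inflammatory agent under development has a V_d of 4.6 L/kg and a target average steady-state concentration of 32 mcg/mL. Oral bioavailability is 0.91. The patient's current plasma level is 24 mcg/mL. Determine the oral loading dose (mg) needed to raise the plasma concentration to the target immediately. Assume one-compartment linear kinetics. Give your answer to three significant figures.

Vd = 4.6 L/kg × 51 kg = 234.6 L
The loading dose fills Vd to the target concentration.
Concentration deficit ΔC = 32 − 24 = 8.000 mg/L
LD = Vd × ΔC / F = 234.6 × 8.000 / 0.91 = 2062 mg

2060 mg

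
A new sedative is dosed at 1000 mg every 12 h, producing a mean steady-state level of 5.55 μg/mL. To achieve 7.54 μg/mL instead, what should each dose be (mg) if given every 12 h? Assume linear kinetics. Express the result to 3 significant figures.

1360 mg

For first-order elimination, Css ∝ F·D/(CL·τ); F and CL are unchanged, so Css ∝ D/τ.
D₂ = D₁ × (Css,target / Css,current) = 1000 × 7.54/5.55 = 1359 mg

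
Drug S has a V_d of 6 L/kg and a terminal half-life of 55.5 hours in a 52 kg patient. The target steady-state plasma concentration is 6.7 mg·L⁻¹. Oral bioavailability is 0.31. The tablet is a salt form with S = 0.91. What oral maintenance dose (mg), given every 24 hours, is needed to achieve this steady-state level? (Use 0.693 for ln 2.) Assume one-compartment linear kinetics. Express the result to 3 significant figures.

2220 mg

Vd(total) = 52 kg × 6 L/kg = 312.0 L
CL = 0.693 × Vd / t½ = 0.693 × 312.0 / 55.5 = 3.896 L/h
D = CL × Css × τ / F / S = 3.896 × 6.7 × 24 / 0.31 / 0.91 = 2221 mg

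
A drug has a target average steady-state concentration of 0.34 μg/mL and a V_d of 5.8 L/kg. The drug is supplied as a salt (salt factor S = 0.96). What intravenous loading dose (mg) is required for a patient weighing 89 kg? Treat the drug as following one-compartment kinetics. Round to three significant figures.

Vd(total) = 89 kg × 5.8 L/kg = 516.2 L
LD = Vd × C / S = 516.2 × 0.3400 / 0.96 = 182.8 mg

183 mg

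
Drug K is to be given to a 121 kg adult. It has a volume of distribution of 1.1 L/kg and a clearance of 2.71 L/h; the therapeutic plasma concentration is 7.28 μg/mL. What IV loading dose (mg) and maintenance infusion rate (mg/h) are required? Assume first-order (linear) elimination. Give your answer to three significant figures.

Total Vd = 1.1 × 121 = 133.1 L
LD = Vd · C_target = 133.1 × 7.28 = 969.0 mg
Maintenance infusion rate = CL × Css = 2.710 × 7.28 = 19.73 mg/h

(a) 969 mg; (b) 19.7 mg/h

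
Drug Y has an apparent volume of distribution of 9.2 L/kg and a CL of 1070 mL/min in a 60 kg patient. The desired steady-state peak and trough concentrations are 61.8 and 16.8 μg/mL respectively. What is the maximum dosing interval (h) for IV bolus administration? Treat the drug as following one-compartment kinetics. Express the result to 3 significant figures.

11.2 h

Total Vd = 9.2 × 60 = 552.0 L
CL = 1070 mL/min = 1070 × 0.06 = 64.20 L/h
k = CL / Vd = 64.20 / 552.0 = 0.1163 h⁻¹
Between IV bolus doses, concentration decays as C = C₀·e^(−kτ), so C_peak/C_trough = e^(kτ).
τ_max = ln(C_peak/C_trough) / k = ln(61.8/16.8) / 0.1163 = 1.303 / 0.1163 = 11.20 h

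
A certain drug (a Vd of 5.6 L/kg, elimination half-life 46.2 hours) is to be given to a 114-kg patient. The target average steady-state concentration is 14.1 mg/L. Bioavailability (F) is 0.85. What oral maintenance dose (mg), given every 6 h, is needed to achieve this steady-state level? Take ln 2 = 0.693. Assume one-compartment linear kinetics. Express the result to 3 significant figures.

953 mg

Total Vd = 5.6 × 114 = 638.4 L
CL = ln 2 · Vd / t½ = 0.693 × 638.4 / 46.2 = 9.576 L/h
D = CL × Css × τ / F = 9.576 × 14.1 × 6 / 0.85 = 953.1 mg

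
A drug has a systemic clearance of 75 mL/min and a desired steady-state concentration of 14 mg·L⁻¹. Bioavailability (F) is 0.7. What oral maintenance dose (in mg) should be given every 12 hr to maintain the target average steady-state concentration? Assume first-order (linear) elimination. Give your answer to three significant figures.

1080 mg

CL = 75 mL/min = 75 × 0.06 = 4.500 L/h
At steady state, dose per interval replaces the amount cleared in that interval: F·D/τ = CL·Css.
D = CL × Css × τ / F = 4.500 × 14 × 12 / 0.7 = 1080 mg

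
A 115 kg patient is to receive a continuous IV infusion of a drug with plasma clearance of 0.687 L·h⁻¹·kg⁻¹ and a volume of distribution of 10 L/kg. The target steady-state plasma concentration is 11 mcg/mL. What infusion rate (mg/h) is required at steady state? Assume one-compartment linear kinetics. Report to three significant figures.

869 mg/h

CL = 0.687 L·h⁻¹·kg⁻¹ × 115 kg = 79.01 L/h
At steady state, infusion rate equals elimination rate: rate in = CL × Css.
Infusion rate = CL · Css = 79.01 L/h × 11 mg/L = 869.1 mg/h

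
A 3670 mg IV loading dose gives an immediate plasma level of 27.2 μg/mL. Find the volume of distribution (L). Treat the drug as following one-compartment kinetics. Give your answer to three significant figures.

135 L

Immediately after an IV bolus, C₀ = Dose / Vd, so Vd = Dose / C₀.
Vd = 3670 / 27.2 = 134.9 L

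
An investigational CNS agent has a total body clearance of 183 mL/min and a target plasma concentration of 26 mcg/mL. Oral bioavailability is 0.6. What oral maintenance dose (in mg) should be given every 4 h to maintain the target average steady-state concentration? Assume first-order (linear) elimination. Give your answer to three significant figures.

CL = 183 mL/min = 183 × 0.06 = 10.98 L/h
At steady state, dose per interval replaces the amount cleared in that interval: F·D/τ = CL·Css.
D = CL × Css × τ / F = 10.98 × 26 × 4 / 0.6 = 1903 mg

1900 mg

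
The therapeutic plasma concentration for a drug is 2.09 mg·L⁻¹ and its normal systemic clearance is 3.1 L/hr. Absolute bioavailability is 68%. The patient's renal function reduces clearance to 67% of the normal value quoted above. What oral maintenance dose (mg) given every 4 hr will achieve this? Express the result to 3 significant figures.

25.5 mg

Patient clearance = 0.67 × 3.100 = 2.077 L/h
D = CL × Css × τ / F = 2.077 × 2.09 × 4 / 0.68 = 25.53 mg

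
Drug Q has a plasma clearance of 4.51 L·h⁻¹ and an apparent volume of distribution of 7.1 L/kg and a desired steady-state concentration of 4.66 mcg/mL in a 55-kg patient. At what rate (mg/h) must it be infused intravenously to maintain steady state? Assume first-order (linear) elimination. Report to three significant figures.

R₀ = 4.510 × 4.66 = 21.02 mg/h

21.0 mg/h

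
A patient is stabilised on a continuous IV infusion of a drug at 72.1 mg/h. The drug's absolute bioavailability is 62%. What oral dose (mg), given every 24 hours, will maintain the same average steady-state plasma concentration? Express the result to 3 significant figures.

2790 mg

To maintain the same Css, the systemic dosing rate must be unchanged: F·D/τ = infusion rate.
D = rate × τ / F = 72.1 × 24 / 0.62 = 2791 mg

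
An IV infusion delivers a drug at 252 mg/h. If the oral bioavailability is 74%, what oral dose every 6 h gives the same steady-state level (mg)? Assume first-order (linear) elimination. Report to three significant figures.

2040 mg

To maintain the same Css, the systemic dosing rate must be unchanged: F·D/τ = infusion rate.
D = rate × τ / F = 252 × 6 / 0.74 = 2043 mg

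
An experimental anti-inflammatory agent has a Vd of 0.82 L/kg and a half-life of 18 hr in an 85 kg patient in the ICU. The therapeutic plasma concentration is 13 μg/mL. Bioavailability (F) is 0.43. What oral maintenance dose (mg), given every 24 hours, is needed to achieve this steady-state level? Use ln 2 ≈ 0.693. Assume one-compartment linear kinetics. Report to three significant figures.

1950 mg

Total Vd = 0.82 × 85 = 69.70 L
k = 0.693/18 = 0.03850 h⁻¹, so CL = k·Vd = 0.03850 × 69.70 = 2.683 L/h
D = CL × Css × τ / F = 2.683 × 13 × 24 / 0.43 = 1947 mg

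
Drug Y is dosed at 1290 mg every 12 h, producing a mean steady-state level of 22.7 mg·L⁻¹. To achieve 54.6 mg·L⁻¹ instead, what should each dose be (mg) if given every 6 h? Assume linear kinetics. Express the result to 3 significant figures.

1550 mg

For first-order elimination, Css ∝ F·D/(CL·τ); F and CL are unchanged, so Css ∝ D/τ.
D₂ = D₁ × (Css,target / Css,current) × (τ₂/τ₁) = 1290 × (54.6/22.7) × (6/12) = 1551 mg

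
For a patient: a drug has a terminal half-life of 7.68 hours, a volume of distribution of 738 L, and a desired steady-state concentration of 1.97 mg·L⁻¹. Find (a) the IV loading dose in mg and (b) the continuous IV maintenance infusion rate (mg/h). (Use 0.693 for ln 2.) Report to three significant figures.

(a) 1450 mg; (b) 131 mg/h

LD = Vd × C = 738.0 × 1.97 = 1454 mg
CL = 0.693 × Vd / t½ = 0.693 × 738.0 / 7.68 = 66.59 L/h
Infusion rate = CL × Css = 66.59 × 1.97 = 131.2 mg/h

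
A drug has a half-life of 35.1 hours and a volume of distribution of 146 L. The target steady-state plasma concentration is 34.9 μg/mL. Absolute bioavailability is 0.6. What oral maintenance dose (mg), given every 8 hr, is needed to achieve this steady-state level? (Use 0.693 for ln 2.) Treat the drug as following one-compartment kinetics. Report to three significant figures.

CL = ln 2 · Vd / t½ = 0.693 × 146.0 / 35.1 = 2.883 L/h
D = CL × Css × τ / F = 2.883 × 34.9 × 8 / 0.6 = 1342 mg

1340 mg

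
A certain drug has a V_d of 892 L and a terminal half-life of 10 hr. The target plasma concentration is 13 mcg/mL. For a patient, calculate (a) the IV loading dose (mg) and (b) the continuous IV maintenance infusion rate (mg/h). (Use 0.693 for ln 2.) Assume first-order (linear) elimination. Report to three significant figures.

(a) 11600 mg; (b) 804 mg/h

LD = Vd × C = 892.0 × 13 = 11600 mg
CL = 0.693 × Vd / t½ = 0.693 × 892.0 / 10 = 61.82 L/h
Infusion rate = CL × Css = 61.82 × 13 = 803.7 mg/h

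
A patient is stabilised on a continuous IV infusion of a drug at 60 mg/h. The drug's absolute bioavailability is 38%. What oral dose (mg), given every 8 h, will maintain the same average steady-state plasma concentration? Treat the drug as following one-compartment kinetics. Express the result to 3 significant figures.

To maintain the same Css, the systemic dosing rate must be unchanged: F·D/τ = infusion rate.
D = rate × τ / F = 60 × 8 / 0.38 = 1263 mg

1260 mg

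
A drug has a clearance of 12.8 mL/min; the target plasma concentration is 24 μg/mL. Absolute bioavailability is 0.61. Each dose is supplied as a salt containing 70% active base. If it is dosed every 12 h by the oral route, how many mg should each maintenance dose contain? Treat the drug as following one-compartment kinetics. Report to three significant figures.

Convert clearance: 12.8 mL/min × 60 min/h ÷ 1000 mL/L = 0.7680 L/h
At steady state, dose per interval replaces the amount cleared in that interval: F·S·D/τ = CL·Css.
D = CL × Css × τ / F / S = 0.7680 × 24 × 12 / 0.61 / 0.7 = 518.0 mg

518 mg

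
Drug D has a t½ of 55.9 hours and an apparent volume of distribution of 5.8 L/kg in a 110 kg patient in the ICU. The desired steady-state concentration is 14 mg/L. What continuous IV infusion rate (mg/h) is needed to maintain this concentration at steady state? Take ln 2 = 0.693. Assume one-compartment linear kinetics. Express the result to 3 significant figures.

Vd = 5.8 L/kg × 110 kg = 638.0 L
k = 0.693/55.9 = 0.01240 h⁻¹, so CL = k·Vd = 0.01240 × 638.0 = 7.911 L/h
Infusion rate = CL × Css = 7.911 × 14 = 110.8 mg/h

111 mg/h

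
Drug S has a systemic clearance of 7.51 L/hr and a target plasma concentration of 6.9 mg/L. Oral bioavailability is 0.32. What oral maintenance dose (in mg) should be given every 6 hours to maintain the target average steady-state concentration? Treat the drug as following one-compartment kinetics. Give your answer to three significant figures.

D = CL × Css × τ / F = 7.510 × 6.9 × 6 / 0.32 = 971.6 mg

972 mg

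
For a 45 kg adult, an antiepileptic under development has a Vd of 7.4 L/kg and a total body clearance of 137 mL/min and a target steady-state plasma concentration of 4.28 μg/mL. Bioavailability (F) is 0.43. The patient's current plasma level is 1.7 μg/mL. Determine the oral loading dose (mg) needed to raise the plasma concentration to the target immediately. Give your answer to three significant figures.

Vd = 7.4 L/kg × 45 kg = 333.0 L
Concentration deficit ΔC = 4.28 − 1.7 = 2.580 mg/L
LD = Vd × ΔC / F = 333.0 × 2.580 / 0.43 = 1998 mg

2000 mg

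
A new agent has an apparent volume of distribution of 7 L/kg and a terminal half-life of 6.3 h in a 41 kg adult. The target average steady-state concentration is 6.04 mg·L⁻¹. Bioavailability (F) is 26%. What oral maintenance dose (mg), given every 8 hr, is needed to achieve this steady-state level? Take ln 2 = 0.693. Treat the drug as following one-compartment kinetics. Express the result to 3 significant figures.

Total Vd = 7 × 41 = 287.0 L
CL = ln 2 · Vd / t½ = 0.693 × 287.0 / 6.3 = 31.57 L/h
D = CL × Css × τ / F = 31.57 × 6.04 × 8 / 0.26 = 5867 mg

5870 mg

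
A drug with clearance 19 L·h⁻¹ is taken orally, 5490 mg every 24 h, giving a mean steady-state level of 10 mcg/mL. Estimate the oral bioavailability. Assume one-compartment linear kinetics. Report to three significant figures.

0.831

F·D/τ = CL·Css at steady state → F = CL·Css·τ / D.
F = 19 × 10 × 24 / 5490 = 0.831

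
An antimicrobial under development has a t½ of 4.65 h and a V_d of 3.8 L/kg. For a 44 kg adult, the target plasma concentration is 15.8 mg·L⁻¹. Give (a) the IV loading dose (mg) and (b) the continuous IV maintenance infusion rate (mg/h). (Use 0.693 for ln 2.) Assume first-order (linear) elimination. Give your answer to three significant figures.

Vd(total) = 44 kg × 3.8 L/kg = 167.2 L
LD = Vd × C = 167.2 × 15.8 = 2642 mg
CL = 0.693 × Vd / t½ = 0.693 × 167.2 / 4.65 = 24.92 L/h
Infusion rate = CL × Css = 24.92 × 15.8 = 393.7 mg/h

(a) 2640 mg; (b) 394 mg/h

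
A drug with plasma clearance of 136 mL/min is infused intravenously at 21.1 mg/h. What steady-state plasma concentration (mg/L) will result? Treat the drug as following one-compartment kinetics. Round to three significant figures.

2.59 mg/L

Convert clearance: 136 mL/min × 60 min/h ÷ 1000 mL/L = 8.160 L/h
Css = rate / CL = 21.1 / 8.160 = 2.586 mg/L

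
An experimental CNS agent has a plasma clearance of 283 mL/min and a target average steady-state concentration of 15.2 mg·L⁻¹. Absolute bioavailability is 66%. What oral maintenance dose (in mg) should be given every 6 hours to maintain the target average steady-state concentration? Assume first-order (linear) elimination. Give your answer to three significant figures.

2350 mg

CL = 283 mL/min = 283 × 0.06 = 16.98 L/h
At steady state, dose per interval replaces the amount cleared in that interval: F·D/τ = CL·Css.
D = CL × Css × τ / F = 16.98 × 15.2 × 6 / 0.66 = 2346 mg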